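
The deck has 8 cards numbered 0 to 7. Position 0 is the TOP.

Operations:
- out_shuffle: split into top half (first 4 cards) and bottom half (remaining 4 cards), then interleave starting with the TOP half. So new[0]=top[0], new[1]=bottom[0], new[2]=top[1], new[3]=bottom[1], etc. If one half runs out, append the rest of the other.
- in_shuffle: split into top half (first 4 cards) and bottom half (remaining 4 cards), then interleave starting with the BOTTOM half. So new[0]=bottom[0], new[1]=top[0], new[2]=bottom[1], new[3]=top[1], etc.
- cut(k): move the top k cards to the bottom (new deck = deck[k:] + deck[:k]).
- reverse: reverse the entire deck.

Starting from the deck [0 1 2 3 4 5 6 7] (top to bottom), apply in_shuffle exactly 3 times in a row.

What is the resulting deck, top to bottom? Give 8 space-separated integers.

Answer: 7 6 5 4 3 2 1 0

Derivation:
After op 1 (in_shuffle): [4 0 5 1 6 2 7 3]
After op 2 (in_shuffle): [6 4 2 0 7 5 3 1]
After op 3 (in_shuffle): [7 6 5 4 3 2 1 0]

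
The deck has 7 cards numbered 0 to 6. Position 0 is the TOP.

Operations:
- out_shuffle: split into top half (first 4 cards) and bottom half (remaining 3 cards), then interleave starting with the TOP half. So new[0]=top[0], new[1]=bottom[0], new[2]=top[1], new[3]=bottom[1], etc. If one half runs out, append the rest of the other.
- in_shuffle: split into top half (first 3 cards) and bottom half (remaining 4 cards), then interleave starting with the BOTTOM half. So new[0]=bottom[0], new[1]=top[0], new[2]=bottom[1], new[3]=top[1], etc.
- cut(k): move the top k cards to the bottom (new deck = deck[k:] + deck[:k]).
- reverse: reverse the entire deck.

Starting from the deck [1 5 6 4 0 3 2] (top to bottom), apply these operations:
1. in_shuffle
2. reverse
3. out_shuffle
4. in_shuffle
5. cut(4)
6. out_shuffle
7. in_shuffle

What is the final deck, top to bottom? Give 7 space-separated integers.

Answer: 3 4 5 2 0 6 1

Derivation:
After op 1 (in_shuffle): [4 1 0 5 3 6 2]
After op 2 (reverse): [2 6 3 5 0 1 4]
After op 3 (out_shuffle): [2 0 6 1 3 4 5]
After op 4 (in_shuffle): [1 2 3 0 4 6 5]
After op 5 (cut(4)): [4 6 5 1 2 3 0]
After op 6 (out_shuffle): [4 2 6 3 5 0 1]
After op 7 (in_shuffle): [3 4 5 2 0 6 1]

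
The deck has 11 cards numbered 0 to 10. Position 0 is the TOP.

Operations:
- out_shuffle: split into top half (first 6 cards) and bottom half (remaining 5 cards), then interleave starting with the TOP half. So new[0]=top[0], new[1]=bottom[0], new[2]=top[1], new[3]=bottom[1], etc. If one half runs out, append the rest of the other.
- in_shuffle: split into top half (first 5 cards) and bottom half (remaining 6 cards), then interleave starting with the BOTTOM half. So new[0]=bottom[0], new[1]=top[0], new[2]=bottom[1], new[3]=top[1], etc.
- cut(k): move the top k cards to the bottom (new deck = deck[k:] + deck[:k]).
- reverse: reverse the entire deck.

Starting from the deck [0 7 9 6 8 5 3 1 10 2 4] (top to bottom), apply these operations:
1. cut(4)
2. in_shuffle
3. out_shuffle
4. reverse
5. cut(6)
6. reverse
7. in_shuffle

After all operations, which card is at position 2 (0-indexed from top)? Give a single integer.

After op 1 (cut(4)): [8 5 3 1 10 2 4 0 7 9 6]
After op 2 (in_shuffle): [2 8 4 5 0 3 7 1 9 10 6]
After op 3 (out_shuffle): [2 7 8 1 4 9 5 10 0 6 3]
After op 4 (reverse): [3 6 0 10 5 9 4 1 8 7 2]
After op 5 (cut(6)): [4 1 8 7 2 3 6 0 10 5 9]
After op 6 (reverse): [9 5 10 0 6 3 2 7 8 1 4]
After op 7 (in_shuffle): [3 9 2 5 7 10 8 0 1 6 4]
Position 2: card 2.

Answer: 2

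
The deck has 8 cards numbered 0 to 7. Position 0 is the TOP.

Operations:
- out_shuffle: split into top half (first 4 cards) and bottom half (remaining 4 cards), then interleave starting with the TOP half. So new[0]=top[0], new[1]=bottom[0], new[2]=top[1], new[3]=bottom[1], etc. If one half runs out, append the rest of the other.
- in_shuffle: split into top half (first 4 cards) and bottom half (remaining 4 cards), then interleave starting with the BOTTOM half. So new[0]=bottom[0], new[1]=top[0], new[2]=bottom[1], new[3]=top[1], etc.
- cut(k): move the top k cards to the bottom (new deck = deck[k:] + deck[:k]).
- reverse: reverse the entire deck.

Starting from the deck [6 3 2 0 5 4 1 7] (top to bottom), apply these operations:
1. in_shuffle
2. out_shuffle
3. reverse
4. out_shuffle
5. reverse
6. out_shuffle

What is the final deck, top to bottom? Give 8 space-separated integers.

After op 1 (in_shuffle): [5 6 4 3 1 2 7 0]
After op 2 (out_shuffle): [5 1 6 2 4 7 3 0]
After op 3 (reverse): [0 3 7 4 2 6 1 5]
After op 4 (out_shuffle): [0 2 3 6 7 1 4 5]
After op 5 (reverse): [5 4 1 7 6 3 2 0]
After op 6 (out_shuffle): [5 6 4 3 1 2 7 0]

Answer: 5 6 4 3 1 2 7 0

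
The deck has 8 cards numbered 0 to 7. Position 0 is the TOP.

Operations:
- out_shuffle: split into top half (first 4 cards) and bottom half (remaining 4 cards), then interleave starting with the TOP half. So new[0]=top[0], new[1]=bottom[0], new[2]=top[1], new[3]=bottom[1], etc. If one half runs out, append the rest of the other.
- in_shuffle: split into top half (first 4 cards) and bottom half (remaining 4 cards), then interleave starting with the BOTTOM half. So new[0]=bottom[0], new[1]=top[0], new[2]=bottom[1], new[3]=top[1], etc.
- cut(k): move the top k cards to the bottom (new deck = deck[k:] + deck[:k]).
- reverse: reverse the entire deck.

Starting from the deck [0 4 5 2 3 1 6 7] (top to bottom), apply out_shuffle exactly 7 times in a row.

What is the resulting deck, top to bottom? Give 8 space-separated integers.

After op 1 (out_shuffle): [0 3 4 1 5 6 2 7]
After op 2 (out_shuffle): [0 5 3 6 4 2 1 7]
After op 3 (out_shuffle): [0 4 5 2 3 1 6 7]
After op 4 (out_shuffle): [0 3 4 1 5 6 2 7]
After op 5 (out_shuffle): [0 5 3 6 4 2 1 7]
After op 6 (out_shuffle): [0 4 5 2 3 1 6 7]
After op 7 (out_shuffle): [0 3 4 1 5 6 2 7]

Answer: 0 3 4 1 5 6 2 7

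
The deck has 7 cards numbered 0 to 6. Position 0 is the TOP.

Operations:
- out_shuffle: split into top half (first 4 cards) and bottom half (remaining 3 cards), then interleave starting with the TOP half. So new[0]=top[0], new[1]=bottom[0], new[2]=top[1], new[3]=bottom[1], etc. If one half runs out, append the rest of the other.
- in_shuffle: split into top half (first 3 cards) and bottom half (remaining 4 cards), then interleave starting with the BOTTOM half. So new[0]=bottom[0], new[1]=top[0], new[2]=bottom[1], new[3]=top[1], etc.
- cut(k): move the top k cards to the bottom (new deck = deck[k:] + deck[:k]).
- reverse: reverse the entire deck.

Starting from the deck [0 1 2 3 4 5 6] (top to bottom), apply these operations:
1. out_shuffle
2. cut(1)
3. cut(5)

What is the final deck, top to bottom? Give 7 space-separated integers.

Answer: 3 0 4 1 5 2 6

Derivation:
After op 1 (out_shuffle): [0 4 1 5 2 6 3]
After op 2 (cut(1)): [4 1 5 2 6 3 0]
After op 3 (cut(5)): [3 0 4 1 5 2 6]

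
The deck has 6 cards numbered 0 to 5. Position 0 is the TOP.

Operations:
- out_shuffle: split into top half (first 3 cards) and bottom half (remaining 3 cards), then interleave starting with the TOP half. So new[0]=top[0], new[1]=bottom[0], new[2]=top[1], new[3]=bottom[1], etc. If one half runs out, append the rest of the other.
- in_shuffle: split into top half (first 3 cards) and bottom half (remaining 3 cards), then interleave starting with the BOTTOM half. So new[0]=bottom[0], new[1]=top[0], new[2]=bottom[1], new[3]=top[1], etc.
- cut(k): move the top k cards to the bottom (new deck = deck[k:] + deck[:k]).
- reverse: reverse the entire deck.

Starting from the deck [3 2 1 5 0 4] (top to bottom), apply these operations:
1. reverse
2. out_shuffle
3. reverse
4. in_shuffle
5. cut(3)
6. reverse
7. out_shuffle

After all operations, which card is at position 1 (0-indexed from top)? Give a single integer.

Answer: 2

Derivation:
After op 1 (reverse): [4 0 5 1 2 3]
After op 2 (out_shuffle): [4 1 0 2 5 3]
After op 3 (reverse): [3 5 2 0 1 4]
After op 4 (in_shuffle): [0 3 1 5 4 2]
After op 5 (cut(3)): [5 4 2 0 3 1]
After op 6 (reverse): [1 3 0 2 4 5]
After op 7 (out_shuffle): [1 2 3 4 0 5]
Position 1: card 2.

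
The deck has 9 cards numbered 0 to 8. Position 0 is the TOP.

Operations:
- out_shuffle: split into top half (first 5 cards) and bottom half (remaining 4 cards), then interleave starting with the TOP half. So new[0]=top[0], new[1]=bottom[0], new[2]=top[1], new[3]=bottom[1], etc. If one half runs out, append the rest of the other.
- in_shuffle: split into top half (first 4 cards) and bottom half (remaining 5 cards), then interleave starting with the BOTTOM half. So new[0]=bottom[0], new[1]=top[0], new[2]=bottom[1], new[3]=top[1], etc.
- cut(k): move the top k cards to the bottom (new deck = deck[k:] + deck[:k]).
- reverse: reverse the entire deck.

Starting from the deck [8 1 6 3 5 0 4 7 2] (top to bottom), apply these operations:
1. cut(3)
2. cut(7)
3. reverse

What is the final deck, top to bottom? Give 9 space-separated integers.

Answer: 8 2 7 4 0 5 3 6 1

Derivation:
After op 1 (cut(3)): [3 5 0 4 7 2 8 1 6]
After op 2 (cut(7)): [1 6 3 5 0 4 7 2 8]
After op 3 (reverse): [8 2 7 4 0 5 3 6 1]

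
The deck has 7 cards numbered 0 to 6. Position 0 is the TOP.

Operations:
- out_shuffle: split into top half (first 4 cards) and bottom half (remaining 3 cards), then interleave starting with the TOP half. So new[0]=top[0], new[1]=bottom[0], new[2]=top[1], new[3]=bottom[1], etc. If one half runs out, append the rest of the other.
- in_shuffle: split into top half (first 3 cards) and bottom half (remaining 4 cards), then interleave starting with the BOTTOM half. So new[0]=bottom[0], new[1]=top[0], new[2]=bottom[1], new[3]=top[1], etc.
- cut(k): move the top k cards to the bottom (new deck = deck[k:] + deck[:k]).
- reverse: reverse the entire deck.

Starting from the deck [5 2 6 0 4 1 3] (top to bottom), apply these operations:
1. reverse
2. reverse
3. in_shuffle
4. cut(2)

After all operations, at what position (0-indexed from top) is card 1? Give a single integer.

Answer: 2

Derivation:
After op 1 (reverse): [3 1 4 0 6 2 5]
After op 2 (reverse): [5 2 6 0 4 1 3]
After op 3 (in_shuffle): [0 5 4 2 1 6 3]
After op 4 (cut(2)): [4 2 1 6 3 0 5]
Card 1 is at position 2.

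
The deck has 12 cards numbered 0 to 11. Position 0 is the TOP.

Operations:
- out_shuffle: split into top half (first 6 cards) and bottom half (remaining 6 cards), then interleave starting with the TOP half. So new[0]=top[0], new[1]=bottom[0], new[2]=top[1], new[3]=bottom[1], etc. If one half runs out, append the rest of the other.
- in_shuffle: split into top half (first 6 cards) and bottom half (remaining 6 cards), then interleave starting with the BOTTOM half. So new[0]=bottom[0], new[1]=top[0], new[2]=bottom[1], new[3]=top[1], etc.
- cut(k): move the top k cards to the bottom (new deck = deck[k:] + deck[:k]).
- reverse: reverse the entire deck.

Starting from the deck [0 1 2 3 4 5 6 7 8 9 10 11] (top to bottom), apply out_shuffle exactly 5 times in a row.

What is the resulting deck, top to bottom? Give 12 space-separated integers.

Answer: 0 10 9 8 7 6 5 4 3 2 1 11

Derivation:
After op 1 (out_shuffle): [0 6 1 7 2 8 3 9 4 10 5 11]
After op 2 (out_shuffle): [0 3 6 9 1 4 7 10 2 5 8 11]
After op 3 (out_shuffle): [0 7 3 10 6 2 9 5 1 8 4 11]
After op 4 (out_shuffle): [0 9 7 5 3 1 10 8 6 4 2 11]
After op 5 (out_shuffle): [0 10 9 8 7 6 5 4 3 2 1 11]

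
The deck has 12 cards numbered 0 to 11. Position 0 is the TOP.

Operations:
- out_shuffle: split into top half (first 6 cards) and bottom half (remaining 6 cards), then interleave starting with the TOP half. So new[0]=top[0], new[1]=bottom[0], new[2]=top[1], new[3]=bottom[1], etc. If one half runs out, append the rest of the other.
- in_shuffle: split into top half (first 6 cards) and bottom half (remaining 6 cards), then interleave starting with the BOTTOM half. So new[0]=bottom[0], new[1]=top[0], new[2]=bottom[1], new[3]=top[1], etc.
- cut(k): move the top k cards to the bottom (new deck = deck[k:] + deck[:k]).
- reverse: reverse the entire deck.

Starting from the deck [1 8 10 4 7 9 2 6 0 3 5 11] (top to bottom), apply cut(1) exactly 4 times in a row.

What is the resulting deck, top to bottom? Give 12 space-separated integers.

Answer: 7 9 2 6 0 3 5 11 1 8 10 4

Derivation:
After op 1 (cut(1)): [8 10 4 7 9 2 6 0 3 5 11 1]
After op 2 (cut(1)): [10 4 7 9 2 6 0 3 5 11 1 8]
After op 3 (cut(1)): [4 7 9 2 6 0 3 5 11 1 8 10]
After op 4 (cut(1)): [7 9 2 6 0 3 5 11 1 8 10 4]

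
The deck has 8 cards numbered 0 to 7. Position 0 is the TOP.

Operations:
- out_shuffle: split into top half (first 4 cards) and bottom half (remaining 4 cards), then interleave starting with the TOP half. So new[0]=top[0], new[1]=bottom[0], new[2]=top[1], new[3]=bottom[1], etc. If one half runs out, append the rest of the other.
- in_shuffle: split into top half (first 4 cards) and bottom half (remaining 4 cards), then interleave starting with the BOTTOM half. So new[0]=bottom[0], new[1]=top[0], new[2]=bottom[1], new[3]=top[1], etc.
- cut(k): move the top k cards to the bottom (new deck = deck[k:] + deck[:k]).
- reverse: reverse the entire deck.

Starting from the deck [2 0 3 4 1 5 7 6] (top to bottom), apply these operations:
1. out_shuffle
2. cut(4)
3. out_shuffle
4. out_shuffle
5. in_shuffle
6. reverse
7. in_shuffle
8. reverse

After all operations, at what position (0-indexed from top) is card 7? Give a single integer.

After op 1 (out_shuffle): [2 1 0 5 3 7 4 6]
After op 2 (cut(4)): [3 7 4 6 2 1 0 5]
After op 3 (out_shuffle): [3 2 7 1 4 0 6 5]
After op 4 (out_shuffle): [3 4 2 0 7 6 1 5]
After op 5 (in_shuffle): [7 3 6 4 1 2 5 0]
After op 6 (reverse): [0 5 2 1 4 6 3 7]
After op 7 (in_shuffle): [4 0 6 5 3 2 7 1]
After op 8 (reverse): [1 7 2 3 5 6 0 4]
Card 7 is at position 1.

Answer: 1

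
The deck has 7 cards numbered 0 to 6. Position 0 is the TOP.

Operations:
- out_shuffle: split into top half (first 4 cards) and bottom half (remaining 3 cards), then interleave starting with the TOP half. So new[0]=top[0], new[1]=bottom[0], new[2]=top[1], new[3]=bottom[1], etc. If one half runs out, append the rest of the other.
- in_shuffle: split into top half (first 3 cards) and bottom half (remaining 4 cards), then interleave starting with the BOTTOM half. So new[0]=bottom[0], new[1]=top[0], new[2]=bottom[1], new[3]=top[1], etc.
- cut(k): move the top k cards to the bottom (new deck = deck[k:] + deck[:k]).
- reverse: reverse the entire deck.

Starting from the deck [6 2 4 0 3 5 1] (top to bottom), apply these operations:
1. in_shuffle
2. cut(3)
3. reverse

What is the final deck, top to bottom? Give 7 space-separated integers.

After op 1 (in_shuffle): [0 6 3 2 5 4 1]
After op 2 (cut(3)): [2 5 4 1 0 6 3]
After op 3 (reverse): [3 6 0 1 4 5 2]

Answer: 3 6 0 1 4 5 2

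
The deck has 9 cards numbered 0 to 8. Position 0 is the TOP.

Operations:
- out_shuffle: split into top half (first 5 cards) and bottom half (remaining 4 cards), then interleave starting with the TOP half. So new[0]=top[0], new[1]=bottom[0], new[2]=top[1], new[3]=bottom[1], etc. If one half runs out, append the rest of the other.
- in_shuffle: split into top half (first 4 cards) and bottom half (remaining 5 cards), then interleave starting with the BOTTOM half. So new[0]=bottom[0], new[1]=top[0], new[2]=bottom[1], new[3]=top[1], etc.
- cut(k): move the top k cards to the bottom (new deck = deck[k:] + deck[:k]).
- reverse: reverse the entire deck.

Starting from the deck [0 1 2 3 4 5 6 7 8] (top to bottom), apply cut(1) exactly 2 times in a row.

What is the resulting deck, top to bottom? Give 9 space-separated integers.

After op 1 (cut(1)): [1 2 3 4 5 6 7 8 0]
After op 2 (cut(1)): [2 3 4 5 6 7 8 0 1]

Answer: 2 3 4 5 6 7 8 0 1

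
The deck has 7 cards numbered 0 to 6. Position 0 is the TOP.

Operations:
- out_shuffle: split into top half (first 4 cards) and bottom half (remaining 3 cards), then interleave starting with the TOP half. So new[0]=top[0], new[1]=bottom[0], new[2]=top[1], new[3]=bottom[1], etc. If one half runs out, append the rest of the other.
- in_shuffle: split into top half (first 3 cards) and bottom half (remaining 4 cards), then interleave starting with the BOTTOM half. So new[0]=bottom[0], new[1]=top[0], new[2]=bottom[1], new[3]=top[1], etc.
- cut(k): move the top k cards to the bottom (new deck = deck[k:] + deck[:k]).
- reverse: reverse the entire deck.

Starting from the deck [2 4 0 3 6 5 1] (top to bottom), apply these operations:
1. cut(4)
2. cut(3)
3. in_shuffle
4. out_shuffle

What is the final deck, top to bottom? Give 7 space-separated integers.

After op 1 (cut(4)): [6 5 1 2 4 0 3]
After op 2 (cut(3)): [2 4 0 3 6 5 1]
After op 3 (in_shuffle): [3 2 6 4 5 0 1]
After op 4 (out_shuffle): [3 5 2 0 6 1 4]

Answer: 3 5 2 0 6 1 4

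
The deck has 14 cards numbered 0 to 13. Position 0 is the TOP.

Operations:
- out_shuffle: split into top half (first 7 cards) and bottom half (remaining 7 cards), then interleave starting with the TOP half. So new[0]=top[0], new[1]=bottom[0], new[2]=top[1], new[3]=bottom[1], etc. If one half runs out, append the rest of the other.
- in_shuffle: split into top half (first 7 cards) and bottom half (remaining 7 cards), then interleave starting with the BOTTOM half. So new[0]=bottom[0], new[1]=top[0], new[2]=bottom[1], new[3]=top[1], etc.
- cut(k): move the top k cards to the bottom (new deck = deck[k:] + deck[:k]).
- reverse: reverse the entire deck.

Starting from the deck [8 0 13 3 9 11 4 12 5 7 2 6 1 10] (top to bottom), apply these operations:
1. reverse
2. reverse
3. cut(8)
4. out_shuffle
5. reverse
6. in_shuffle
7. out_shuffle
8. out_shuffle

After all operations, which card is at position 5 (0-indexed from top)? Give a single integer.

Answer: 1

Derivation:
After op 1 (reverse): [10 1 6 2 7 5 12 4 11 9 3 13 0 8]
After op 2 (reverse): [8 0 13 3 9 11 4 12 5 7 2 6 1 10]
After op 3 (cut(8)): [5 7 2 6 1 10 8 0 13 3 9 11 4 12]
After op 4 (out_shuffle): [5 0 7 13 2 3 6 9 1 11 10 4 8 12]
After op 5 (reverse): [12 8 4 10 11 1 9 6 3 2 13 7 0 5]
After op 6 (in_shuffle): [6 12 3 8 2 4 13 10 7 11 0 1 5 9]
After op 7 (out_shuffle): [6 10 12 7 3 11 8 0 2 1 4 5 13 9]
After op 8 (out_shuffle): [6 0 10 2 12 1 7 4 3 5 11 13 8 9]
Position 5: card 1.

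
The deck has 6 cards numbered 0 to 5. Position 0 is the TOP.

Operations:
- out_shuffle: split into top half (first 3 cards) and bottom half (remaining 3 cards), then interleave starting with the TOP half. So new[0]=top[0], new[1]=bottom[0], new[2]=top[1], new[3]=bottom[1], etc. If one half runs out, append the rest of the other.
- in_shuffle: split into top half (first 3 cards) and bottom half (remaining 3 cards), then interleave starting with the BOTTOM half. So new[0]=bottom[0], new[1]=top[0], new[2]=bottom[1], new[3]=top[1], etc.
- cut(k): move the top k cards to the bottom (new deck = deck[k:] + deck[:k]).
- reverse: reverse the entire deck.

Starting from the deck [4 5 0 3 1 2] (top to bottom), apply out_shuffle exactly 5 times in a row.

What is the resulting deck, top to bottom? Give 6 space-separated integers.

Answer: 4 3 5 1 0 2

Derivation:
After op 1 (out_shuffle): [4 3 5 1 0 2]
After op 2 (out_shuffle): [4 1 3 0 5 2]
After op 3 (out_shuffle): [4 0 1 5 3 2]
After op 4 (out_shuffle): [4 5 0 3 1 2]
After op 5 (out_shuffle): [4 3 5 1 0 2]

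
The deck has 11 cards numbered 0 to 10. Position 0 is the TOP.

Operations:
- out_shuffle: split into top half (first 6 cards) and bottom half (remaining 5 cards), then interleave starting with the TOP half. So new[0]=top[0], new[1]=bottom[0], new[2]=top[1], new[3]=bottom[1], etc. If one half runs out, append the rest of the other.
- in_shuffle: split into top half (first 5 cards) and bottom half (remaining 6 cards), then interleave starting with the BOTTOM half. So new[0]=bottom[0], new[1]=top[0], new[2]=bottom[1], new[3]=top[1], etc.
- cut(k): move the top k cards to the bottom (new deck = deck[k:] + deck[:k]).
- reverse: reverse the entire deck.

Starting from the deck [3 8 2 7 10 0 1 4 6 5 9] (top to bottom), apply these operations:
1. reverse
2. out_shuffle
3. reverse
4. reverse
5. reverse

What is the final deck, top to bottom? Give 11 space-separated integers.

After op 1 (reverse): [9 5 6 4 1 0 10 7 2 8 3]
After op 2 (out_shuffle): [9 10 5 7 6 2 4 8 1 3 0]
After op 3 (reverse): [0 3 1 8 4 2 6 7 5 10 9]
After op 4 (reverse): [9 10 5 7 6 2 4 8 1 3 0]
After op 5 (reverse): [0 3 1 8 4 2 6 7 5 10 9]

Answer: 0 3 1 8 4 2 6 7 5 10 9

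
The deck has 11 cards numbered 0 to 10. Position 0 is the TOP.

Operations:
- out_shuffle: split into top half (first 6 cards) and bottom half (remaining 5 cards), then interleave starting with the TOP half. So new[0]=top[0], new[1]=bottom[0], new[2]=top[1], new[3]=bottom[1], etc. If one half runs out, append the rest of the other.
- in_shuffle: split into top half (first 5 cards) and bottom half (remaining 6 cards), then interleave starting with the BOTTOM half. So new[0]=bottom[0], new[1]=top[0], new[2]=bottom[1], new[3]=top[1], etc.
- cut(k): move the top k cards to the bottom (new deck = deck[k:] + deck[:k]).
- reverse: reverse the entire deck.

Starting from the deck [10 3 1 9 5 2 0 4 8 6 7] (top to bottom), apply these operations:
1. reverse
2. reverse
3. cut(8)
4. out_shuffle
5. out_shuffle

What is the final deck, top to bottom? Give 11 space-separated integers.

Answer: 8 10 9 0 6 3 5 4 7 1 2

Derivation:
After op 1 (reverse): [7 6 8 4 0 2 5 9 1 3 10]
After op 2 (reverse): [10 3 1 9 5 2 0 4 8 6 7]
After op 3 (cut(8)): [8 6 7 10 3 1 9 5 2 0 4]
After op 4 (out_shuffle): [8 9 6 5 7 2 10 0 3 4 1]
After op 5 (out_shuffle): [8 10 9 0 6 3 5 4 7 1 2]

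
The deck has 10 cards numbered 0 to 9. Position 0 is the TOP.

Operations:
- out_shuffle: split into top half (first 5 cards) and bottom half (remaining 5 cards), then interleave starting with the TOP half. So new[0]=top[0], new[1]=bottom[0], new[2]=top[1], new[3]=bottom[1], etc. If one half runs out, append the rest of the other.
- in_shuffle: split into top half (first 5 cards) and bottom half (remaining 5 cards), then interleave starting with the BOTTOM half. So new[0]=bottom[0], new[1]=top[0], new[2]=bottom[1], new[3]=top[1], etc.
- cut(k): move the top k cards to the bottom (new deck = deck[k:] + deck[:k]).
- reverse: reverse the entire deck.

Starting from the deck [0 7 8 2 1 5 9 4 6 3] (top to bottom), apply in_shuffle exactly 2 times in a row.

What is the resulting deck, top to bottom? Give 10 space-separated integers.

Answer: 8 5 6 0 2 9 3 7 1 4

Derivation:
After op 1 (in_shuffle): [5 0 9 7 4 8 6 2 3 1]
After op 2 (in_shuffle): [8 5 6 0 2 9 3 7 1 4]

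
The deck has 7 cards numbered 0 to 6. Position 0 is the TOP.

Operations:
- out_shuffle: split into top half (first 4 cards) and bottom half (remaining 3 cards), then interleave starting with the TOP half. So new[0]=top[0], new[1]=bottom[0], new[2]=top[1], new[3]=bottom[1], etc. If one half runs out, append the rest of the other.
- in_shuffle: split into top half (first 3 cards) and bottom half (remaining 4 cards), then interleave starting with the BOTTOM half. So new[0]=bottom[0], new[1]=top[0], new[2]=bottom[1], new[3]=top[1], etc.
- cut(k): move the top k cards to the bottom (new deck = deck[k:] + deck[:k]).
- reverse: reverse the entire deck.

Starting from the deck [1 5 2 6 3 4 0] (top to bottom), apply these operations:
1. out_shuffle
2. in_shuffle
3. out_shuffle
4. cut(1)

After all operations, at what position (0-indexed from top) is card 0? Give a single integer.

Answer: 0

Derivation:
After op 1 (out_shuffle): [1 3 5 4 2 0 6]
After op 2 (in_shuffle): [4 1 2 3 0 5 6]
After op 3 (out_shuffle): [4 0 1 5 2 6 3]
After op 4 (cut(1)): [0 1 5 2 6 3 4]
Card 0 is at position 0.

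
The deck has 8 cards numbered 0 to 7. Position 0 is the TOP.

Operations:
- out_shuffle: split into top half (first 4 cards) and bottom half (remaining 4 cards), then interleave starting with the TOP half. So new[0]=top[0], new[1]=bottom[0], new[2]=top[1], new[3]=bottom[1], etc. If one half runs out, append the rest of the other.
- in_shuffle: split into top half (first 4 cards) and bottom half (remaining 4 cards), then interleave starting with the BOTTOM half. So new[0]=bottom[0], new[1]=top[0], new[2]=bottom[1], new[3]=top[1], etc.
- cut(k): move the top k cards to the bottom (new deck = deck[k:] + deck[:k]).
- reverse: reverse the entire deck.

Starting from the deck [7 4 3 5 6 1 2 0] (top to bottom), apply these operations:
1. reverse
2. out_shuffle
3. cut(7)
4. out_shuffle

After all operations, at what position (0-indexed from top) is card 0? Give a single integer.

Answer: 2

Derivation:
After op 1 (reverse): [0 2 1 6 5 3 4 7]
After op 2 (out_shuffle): [0 5 2 3 1 4 6 7]
After op 3 (cut(7)): [7 0 5 2 3 1 4 6]
After op 4 (out_shuffle): [7 3 0 1 5 4 2 6]
Card 0 is at position 2.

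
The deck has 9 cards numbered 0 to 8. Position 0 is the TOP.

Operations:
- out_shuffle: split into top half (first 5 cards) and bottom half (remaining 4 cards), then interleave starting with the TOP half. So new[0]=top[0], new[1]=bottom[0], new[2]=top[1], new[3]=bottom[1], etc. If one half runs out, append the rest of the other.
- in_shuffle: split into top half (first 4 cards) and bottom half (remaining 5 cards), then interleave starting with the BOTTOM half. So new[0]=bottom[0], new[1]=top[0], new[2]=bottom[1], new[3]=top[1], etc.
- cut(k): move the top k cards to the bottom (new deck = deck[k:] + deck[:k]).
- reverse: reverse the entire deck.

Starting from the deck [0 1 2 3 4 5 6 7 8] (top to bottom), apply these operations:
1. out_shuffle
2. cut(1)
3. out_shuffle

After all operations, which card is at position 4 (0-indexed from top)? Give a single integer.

Answer: 6

Derivation:
After op 1 (out_shuffle): [0 5 1 6 2 7 3 8 4]
After op 2 (cut(1)): [5 1 6 2 7 3 8 4 0]
After op 3 (out_shuffle): [5 3 1 8 6 4 2 0 7]
Position 4: card 6.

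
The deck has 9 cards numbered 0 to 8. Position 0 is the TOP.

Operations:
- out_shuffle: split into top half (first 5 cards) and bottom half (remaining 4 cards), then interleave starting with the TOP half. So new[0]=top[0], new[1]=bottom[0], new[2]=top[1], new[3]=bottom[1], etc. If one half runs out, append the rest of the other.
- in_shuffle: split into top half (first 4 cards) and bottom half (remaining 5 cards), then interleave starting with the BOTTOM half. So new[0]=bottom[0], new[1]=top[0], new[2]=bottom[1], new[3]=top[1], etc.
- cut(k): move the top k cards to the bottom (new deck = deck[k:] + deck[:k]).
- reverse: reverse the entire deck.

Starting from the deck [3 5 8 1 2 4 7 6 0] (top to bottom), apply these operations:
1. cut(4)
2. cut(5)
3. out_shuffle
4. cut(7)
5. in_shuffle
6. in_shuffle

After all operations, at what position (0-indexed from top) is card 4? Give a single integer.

Answer: 6

Derivation:
After op 1 (cut(4)): [2 4 7 6 0 3 5 8 1]
After op 2 (cut(5)): [3 5 8 1 2 4 7 6 0]
After op 3 (out_shuffle): [3 4 5 7 8 6 1 0 2]
After op 4 (cut(7)): [0 2 3 4 5 7 8 6 1]
After op 5 (in_shuffle): [5 0 7 2 8 3 6 4 1]
After op 6 (in_shuffle): [8 5 3 0 6 7 4 2 1]
Card 4 is at position 6.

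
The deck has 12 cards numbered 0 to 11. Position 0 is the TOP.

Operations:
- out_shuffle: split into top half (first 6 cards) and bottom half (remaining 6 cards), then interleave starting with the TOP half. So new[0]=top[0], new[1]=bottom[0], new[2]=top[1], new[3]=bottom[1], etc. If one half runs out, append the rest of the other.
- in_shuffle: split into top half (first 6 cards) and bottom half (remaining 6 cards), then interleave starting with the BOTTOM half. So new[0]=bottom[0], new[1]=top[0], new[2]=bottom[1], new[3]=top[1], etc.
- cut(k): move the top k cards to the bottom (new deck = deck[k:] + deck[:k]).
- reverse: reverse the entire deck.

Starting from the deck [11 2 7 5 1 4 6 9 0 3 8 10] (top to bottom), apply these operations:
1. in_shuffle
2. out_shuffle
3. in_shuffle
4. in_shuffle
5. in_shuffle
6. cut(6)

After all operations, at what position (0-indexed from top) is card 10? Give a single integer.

After op 1 (in_shuffle): [6 11 9 2 0 7 3 5 8 1 10 4]
After op 2 (out_shuffle): [6 3 11 5 9 8 2 1 0 10 7 4]
After op 3 (in_shuffle): [2 6 1 3 0 11 10 5 7 9 4 8]
After op 4 (in_shuffle): [10 2 5 6 7 1 9 3 4 0 8 11]
After op 5 (in_shuffle): [9 10 3 2 4 5 0 6 8 7 11 1]
After op 6 (cut(6)): [0 6 8 7 11 1 9 10 3 2 4 5]
Card 10 is at position 7.

Answer: 7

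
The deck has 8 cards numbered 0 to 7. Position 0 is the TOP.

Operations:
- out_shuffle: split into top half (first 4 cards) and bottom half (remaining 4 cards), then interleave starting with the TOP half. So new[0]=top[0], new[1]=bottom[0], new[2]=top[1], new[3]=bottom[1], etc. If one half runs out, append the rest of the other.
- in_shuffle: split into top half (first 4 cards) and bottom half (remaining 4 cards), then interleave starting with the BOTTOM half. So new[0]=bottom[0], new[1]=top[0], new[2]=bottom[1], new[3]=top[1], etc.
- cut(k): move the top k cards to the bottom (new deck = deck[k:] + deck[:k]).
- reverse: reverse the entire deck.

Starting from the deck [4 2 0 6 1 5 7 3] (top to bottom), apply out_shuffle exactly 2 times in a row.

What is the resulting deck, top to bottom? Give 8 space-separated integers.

Answer: 4 0 1 7 2 6 5 3

Derivation:
After op 1 (out_shuffle): [4 1 2 5 0 7 6 3]
After op 2 (out_shuffle): [4 0 1 7 2 6 5 3]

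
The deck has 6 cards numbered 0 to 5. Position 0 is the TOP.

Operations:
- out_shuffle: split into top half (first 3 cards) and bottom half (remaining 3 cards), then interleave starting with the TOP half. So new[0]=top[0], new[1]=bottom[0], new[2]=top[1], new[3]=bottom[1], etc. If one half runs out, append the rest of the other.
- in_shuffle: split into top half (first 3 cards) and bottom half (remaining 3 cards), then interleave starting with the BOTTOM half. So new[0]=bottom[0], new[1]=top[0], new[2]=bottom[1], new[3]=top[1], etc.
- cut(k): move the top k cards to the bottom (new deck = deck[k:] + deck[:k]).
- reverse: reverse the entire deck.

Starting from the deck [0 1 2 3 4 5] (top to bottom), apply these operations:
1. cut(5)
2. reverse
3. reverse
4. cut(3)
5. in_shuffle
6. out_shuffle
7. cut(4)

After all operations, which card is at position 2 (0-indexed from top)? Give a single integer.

Answer: 5

Derivation:
After op 1 (cut(5)): [5 0 1 2 3 4]
After op 2 (reverse): [4 3 2 1 0 5]
After op 3 (reverse): [5 0 1 2 3 4]
After op 4 (cut(3)): [2 3 4 5 0 1]
After op 5 (in_shuffle): [5 2 0 3 1 4]
After op 6 (out_shuffle): [5 3 2 1 0 4]
After op 7 (cut(4)): [0 4 5 3 2 1]
Position 2: card 5.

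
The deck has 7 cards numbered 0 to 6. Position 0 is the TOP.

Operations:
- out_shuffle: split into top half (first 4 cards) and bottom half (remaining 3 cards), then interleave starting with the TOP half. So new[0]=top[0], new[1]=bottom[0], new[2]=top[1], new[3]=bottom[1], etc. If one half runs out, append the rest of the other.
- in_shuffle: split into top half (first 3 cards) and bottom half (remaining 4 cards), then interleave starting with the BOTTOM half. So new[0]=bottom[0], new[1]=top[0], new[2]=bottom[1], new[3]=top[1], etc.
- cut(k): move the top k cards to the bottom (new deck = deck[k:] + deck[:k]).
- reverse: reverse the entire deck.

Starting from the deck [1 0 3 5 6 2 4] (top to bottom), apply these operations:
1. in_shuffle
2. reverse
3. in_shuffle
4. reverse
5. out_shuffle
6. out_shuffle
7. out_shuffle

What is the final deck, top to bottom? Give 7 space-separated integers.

After op 1 (in_shuffle): [5 1 6 0 2 3 4]
After op 2 (reverse): [4 3 2 0 6 1 5]
After op 3 (in_shuffle): [0 4 6 3 1 2 5]
After op 4 (reverse): [5 2 1 3 6 4 0]
After op 5 (out_shuffle): [5 6 2 4 1 0 3]
After op 6 (out_shuffle): [5 1 6 0 2 3 4]
After op 7 (out_shuffle): [5 2 1 3 6 4 0]

Answer: 5 2 1 3 6 4 0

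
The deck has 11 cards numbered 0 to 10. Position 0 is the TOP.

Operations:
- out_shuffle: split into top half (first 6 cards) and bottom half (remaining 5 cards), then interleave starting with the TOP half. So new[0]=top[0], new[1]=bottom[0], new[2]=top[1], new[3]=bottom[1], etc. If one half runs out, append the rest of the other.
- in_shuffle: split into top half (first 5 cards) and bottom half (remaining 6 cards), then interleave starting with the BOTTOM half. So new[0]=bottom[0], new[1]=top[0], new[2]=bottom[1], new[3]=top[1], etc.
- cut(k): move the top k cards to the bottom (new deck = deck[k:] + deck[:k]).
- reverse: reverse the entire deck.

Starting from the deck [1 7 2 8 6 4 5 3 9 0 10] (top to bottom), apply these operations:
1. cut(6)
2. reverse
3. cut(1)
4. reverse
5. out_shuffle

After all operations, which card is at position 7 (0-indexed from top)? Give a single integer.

After op 1 (cut(6)): [5 3 9 0 10 1 7 2 8 6 4]
After op 2 (reverse): [4 6 8 2 7 1 10 0 9 3 5]
After op 3 (cut(1)): [6 8 2 7 1 10 0 9 3 5 4]
After op 4 (reverse): [4 5 3 9 0 10 1 7 2 8 6]
After op 5 (out_shuffle): [4 1 5 7 3 2 9 8 0 6 10]
Position 7: card 8.

Answer: 8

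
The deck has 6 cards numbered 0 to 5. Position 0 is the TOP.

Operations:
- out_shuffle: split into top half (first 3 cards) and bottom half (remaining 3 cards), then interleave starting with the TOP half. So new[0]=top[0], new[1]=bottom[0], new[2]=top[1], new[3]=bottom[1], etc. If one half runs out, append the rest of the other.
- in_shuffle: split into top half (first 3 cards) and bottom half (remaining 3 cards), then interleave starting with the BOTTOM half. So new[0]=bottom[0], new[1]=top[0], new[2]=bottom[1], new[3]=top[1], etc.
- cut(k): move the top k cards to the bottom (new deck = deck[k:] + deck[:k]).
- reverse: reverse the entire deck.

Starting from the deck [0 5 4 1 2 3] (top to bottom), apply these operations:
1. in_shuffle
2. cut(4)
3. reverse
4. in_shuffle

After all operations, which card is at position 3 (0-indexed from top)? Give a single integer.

Answer: 2

Derivation:
After op 1 (in_shuffle): [1 0 2 5 3 4]
After op 2 (cut(4)): [3 4 1 0 2 5]
After op 3 (reverse): [5 2 0 1 4 3]
After op 4 (in_shuffle): [1 5 4 2 3 0]
Position 3: card 2.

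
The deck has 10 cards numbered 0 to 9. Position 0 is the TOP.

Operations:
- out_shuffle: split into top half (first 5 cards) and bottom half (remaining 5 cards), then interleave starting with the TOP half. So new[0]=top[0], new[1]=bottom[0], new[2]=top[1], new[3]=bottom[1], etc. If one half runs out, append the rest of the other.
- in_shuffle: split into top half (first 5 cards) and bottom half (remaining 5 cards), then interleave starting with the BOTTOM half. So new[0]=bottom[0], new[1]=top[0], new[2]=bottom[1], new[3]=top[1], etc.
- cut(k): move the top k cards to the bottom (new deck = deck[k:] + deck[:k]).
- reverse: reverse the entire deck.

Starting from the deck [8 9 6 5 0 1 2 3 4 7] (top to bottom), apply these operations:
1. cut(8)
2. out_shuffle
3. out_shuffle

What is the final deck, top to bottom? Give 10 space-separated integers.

Answer: 4 1 5 9 7 2 0 6 8 3

Derivation:
After op 1 (cut(8)): [4 7 8 9 6 5 0 1 2 3]
After op 2 (out_shuffle): [4 5 7 0 8 1 9 2 6 3]
After op 3 (out_shuffle): [4 1 5 9 7 2 0 6 8 3]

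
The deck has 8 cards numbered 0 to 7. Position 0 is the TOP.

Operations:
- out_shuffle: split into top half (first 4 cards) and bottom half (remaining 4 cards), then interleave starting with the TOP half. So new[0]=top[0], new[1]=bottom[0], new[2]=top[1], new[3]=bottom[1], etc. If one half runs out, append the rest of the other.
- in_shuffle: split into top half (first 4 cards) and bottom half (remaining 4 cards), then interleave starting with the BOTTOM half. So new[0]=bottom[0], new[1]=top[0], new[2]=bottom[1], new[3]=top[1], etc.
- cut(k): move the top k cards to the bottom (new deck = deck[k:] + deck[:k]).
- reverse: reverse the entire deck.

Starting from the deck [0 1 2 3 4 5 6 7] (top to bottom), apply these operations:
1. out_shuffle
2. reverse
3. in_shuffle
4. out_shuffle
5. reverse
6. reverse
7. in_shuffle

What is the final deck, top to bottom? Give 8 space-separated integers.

After op 1 (out_shuffle): [0 4 1 5 2 6 3 7]
After op 2 (reverse): [7 3 6 2 5 1 4 0]
After op 3 (in_shuffle): [5 7 1 3 4 6 0 2]
After op 4 (out_shuffle): [5 4 7 6 1 0 3 2]
After op 5 (reverse): [2 3 0 1 6 7 4 5]
After op 6 (reverse): [5 4 7 6 1 0 3 2]
After op 7 (in_shuffle): [1 5 0 4 3 7 2 6]

Answer: 1 5 0 4 3 7 2 6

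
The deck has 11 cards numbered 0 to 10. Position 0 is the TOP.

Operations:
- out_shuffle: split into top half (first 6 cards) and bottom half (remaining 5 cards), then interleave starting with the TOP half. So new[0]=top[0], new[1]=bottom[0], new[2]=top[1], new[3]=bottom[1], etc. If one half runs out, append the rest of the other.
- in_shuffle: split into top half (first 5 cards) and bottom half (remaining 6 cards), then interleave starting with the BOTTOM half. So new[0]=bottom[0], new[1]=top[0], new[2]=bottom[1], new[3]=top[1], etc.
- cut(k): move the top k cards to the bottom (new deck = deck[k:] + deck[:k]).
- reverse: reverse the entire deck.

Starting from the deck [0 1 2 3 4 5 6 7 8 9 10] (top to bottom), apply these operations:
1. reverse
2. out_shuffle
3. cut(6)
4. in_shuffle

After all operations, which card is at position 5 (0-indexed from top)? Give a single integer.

After op 1 (reverse): [10 9 8 7 6 5 4 3 2 1 0]
After op 2 (out_shuffle): [10 4 9 3 8 2 7 1 6 0 5]
After op 3 (cut(6)): [7 1 6 0 5 10 4 9 3 8 2]
After op 4 (in_shuffle): [10 7 4 1 9 6 3 0 8 5 2]
Position 5: card 6.

Answer: 6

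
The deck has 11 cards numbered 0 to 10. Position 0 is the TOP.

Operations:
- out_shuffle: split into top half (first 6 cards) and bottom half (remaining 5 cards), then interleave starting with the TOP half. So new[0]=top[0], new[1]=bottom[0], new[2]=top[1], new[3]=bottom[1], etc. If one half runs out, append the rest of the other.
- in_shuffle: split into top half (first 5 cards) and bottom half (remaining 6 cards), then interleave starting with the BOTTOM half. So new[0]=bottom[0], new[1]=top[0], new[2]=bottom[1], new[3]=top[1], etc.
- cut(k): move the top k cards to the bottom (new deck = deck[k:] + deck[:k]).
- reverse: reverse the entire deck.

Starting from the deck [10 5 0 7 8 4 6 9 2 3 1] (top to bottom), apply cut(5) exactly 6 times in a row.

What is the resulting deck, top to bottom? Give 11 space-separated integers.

Answer: 2 3 1 10 5 0 7 8 4 6 9

Derivation:
After op 1 (cut(5)): [4 6 9 2 3 1 10 5 0 7 8]
After op 2 (cut(5)): [1 10 5 0 7 8 4 6 9 2 3]
After op 3 (cut(5)): [8 4 6 9 2 3 1 10 5 0 7]
After op 4 (cut(5)): [3 1 10 5 0 7 8 4 6 9 2]
After op 5 (cut(5)): [7 8 4 6 9 2 3 1 10 5 0]
After op 6 (cut(5)): [2 3 1 10 5 0 7 8 4 6 9]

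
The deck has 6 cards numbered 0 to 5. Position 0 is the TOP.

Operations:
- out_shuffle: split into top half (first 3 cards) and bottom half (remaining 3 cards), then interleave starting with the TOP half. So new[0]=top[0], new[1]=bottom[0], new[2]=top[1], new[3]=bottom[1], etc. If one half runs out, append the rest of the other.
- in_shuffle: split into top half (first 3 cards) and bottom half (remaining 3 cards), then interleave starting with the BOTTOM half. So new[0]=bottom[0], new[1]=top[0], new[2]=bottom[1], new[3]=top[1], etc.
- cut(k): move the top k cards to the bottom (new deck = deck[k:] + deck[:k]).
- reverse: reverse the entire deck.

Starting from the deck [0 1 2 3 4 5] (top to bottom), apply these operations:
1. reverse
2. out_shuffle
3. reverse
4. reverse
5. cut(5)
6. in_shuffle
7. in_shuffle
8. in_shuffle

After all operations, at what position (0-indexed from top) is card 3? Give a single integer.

Answer: 5

Derivation:
After op 1 (reverse): [5 4 3 2 1 0]
After op 2 (out_shuffle): [5 2 4 1 3 0]
After op 3 (reverse): [0 3 1 4 2 5]
After op 4 (reverse): [5 2 4 1 3 0]
After op 5 (cut(5)): [0 5 2 4 1 3]
After op 6 (in_shuffle): [4 0 1 5 3 2]
After op 7 (in_shuffle): [5 4 3 0 2 1]
After op 8 (in_shuffle): [0 5 2 4 1 3]
Card 3 is at position 5.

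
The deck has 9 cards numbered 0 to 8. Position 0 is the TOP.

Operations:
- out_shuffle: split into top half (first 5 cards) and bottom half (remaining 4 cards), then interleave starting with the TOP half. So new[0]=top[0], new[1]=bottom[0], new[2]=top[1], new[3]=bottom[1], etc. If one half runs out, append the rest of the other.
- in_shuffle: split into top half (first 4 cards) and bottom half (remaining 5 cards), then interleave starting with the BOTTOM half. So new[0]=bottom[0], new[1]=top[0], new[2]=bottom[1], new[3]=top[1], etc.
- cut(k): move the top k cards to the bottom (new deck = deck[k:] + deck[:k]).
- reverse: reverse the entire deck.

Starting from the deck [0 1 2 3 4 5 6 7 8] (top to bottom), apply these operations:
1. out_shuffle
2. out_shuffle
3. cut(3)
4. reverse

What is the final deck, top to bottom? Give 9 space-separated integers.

After op 1 (out_shuffle): [0 5 1 6 2 7 3 8 4]
After op 2 (out_shuffle): [0 7 5 3 1 8 6 4 2]
After op 3 (cut(3)): [3 1 8 6 4 2 0 7 5]
After op 4 (reverse): [5 7 0 2 4 6 8 1 3]

Answer: 5 7 0 2 4 6 8 1 3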